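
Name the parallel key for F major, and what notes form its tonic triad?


Reasoning:
Parallel keys share the same tonic but differ in mode
F major → parallel is F minor
Tonic triad of F minor = F Ab C
= F minor; triad = F Ab C


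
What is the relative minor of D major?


Reasoning:
The relative minor shares the major's key signature and starts on its 6th degree
6th degree = a major 6th above the tonic; a major 6th above D is B
→ relative minor of D major is B minor
= B minor


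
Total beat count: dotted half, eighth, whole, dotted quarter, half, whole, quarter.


Step by step:
Beat values:
  dotted half = 3 beats
  eighth = 0.5 beats
  whole = 4 beats
  dotted quarter = 1.5 beats
  half = 2 beats
  whole = 4 beats
  quarter = 1 beat
Sum = 3 + 0.5 + 4 + 1.5 + 2 + 4 + 1
= 16 beats


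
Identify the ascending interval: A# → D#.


Solution.
Letter names: A → D spans 4 letter names → a 4th
Semitones: A# → D# = 5 half-steps
A 4th of 5 semitones is a perfect 4th
= perfect 4th


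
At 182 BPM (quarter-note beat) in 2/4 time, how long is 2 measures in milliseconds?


Quarter-note beat duration = 60000 / 182 ms
Beats per measure (2/4) = 2
One measure = 2 × 60000 / 182 = 120000 / 182 ms
2 measures = 2 × 120000 / 182 = 240000 / 182
= 1318.7 ms


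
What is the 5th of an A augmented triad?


Let's work it out.
Augmented triad = root + major 3rd (4 semitones) + augmented 5th (8 semitones)
A triad on A stacks thirds, so the chord tones use letter names A-C-E
Root: A
Major 3rd above A: C#
Augmented 5th above A: E#
The 5th = E#


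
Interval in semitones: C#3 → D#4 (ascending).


Absolute semitone position = octave×12 + chromatic position
C#3: 3×12 + 1 = 37
D#4: 4×12 + 3 = 51
Difference = 51 - 37 = 14
= 14 semitones


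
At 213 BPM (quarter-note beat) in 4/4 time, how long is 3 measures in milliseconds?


Step by step:
Quarter-note beat duration = 60000 / 213 ms
Beats per measure (4/4) = 4
One measure = 4 × 60000 / 213 = 240000 / 213 ms
3 measures = 3 × 240000 / 213 = 720000 / 213
= 3380.3 ms


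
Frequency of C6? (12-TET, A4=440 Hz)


Let's work it out.
f = 440 × 2^(n/12) where n = semitones from A4
C6: 15 semitones from A4
f = 440 × 2^(15/12)
f = 1046.50 Hz


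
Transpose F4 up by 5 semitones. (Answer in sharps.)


Working:
F4: chromatic position 5 in octave 4 → absolute = 4×12 + 5 = 53
Transpose up 5: 53 + 5 = 58
58 = 4×12 + 10 → A# in octave 4
Result = A#4


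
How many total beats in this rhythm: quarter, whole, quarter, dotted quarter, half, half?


Reasoning:
Beat values:
  quarter = 1 beat
  whole = 4 beats
  quarter = 1 beat
  dotted quarter = 1.5 beats
  half = 2 beats
  half = 2 beats
Sum = 1 + 4 + 1 + 1.5 + 2 + 2
= 11.5 beats


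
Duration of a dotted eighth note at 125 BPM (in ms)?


One quarter-note beat = 60000 / BPM = 60000 / 125 ms
Dotted eighth note = 3/4 × quarter note
Duration = 3/4 × 60000 / 125 = 45000 / 125
= 360.0 ms


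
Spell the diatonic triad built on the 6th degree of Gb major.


Working:
Gb major scale: Gb Ab Bb Cb Db Eb F
Diatonic triad on degree 6 stacks scale notes 6, 1, 3: Eb Gb Bb
Eb→Gb = 3 semitones; Eb→Bb = 7 semitones → minor triad
= Eb Gb Bb (minor)


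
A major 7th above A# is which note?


Solution.
A 7th spans 7 letter names, so from A we land on G
A major 7th = 11 semitones above A#
Spell G at that pitch: G##
= G##


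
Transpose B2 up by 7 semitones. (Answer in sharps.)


Working:
B2: chromatic position 11 in octave 2 → absolute = 2×12 + 11 = 35
Transpose up 7: 35 + 7 = 42
42 = 3×12 + 6 → F# in octave 3
Result = F#3


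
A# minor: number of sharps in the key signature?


Step by step:
Sharp minor keys follow the circle of fifths: A(0), E(1), B(2), F#(3), C#(4), G#(5), D#(6), A#(7)
A# minor has 7 sharps
Order of sharps: F# C# G# D# A# E# B# → first 7: F#, C#, G#, D#, A#, E#, B#
= 7 sharps


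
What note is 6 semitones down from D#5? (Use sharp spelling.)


Working:
D#5: chromatic position 3 in octave 5 → absolute = 5×12 + 3 = 63
Transpose down 6: 63 - 6 = 57
57 = 4×12 + 9 → A in octave 4
Result = A4


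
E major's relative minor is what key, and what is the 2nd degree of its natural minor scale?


Step by step:
The relative minor shares the major's key signature and starts on its 6th degree
6th degree = a major 6th above the tonic; a major 6th above E is C#
→ relative minor of E major is C# minor
C# natural minor scale: C# D# E F# G# A B
= C# minor; 2nd degree = D#


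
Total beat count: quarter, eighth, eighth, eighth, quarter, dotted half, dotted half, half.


Beat values:
  quarter = 1 beat
  eighth = 0.5 beats
  eighth = 0.5 beats
  eighth = 0.5 beats
  quarter = 1 beat
  dotted half = 3 beats
  dotted half = 3 beats
  half = 2 beats
Sum = 1 + 0.5 + 0.5 + 0.5 + 1 + 3 + 3 + 2
= 11.5 beats


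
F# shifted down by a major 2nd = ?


major 2nd: 2 letter names, 2 semitones
Letter: F - 1 → E
Pitch: F# - 2 semitones, spelled as an E → E
= E


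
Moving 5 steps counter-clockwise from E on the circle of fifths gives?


Working:
Each counter-clockwise step moves down a perfect 5th (= up a perfect 4th)
From E: E → A → D → G → C → F
= F


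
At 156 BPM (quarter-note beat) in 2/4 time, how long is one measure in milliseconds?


Quarter-note beat duration = 60000 / 156 ms
Beats per measure (2/4) = 2
One measure = 2 × 60000 / 156 = 120000 / 156 ms
= 769.2 ms


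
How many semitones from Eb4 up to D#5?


Let's work it out.
Absolute semitone position = octave×12 + chromatic position
Eb4: 4×12 + 3 = 51
D#5: 5×12 + 3 = 63
Difference = 63 - 51 = 12
= 12 semitones


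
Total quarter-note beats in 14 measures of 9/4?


Reasoning:
Time signature 9/4: the bottom number 4 means the quarter note gets one count
The top number 9 means 9 quarter-note beats per measure
Total = 9 × 14 measures
= 126 quarter-note beats


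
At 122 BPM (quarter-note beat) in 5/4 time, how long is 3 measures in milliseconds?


Working:
Quarter-note beat duration = 60000 / 122 ms
Beats per measure (5/4) = 5
One measure = 5 × 60000 / 122 = 300000 / 122 ms
3 measures = 3 × 300000 / 122 = 900000 / 122
= 7377.0 ms


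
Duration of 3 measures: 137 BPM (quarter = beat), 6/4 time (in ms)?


Quarter-note beat duration = 60000 / 137 ms
Beats per measure (6/4) = 6
One measure = 6 × 60000 / 137 = 360000 / 137 ms
3 measures = 3 × 360000 / 137 = 1080000 / 137
= 7883.2 ms


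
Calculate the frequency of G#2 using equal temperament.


Reasoning:
f = 440 × 2^(n/12) where n = semitones from A4
G#2: -25 semitones from A4
f = 440 × 2^(-25/12)
f = 103.83 Hz


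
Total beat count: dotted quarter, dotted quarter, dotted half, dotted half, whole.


Working:
Beat values:
  dotted quarter = 1.5 beats
  dotted quarter = 1.5 beats
  dotted half = 3 beats
  dotted half = 3 beats
  whole = 4 beats
Sum = 1.5 + 1.5 + 3 + 3 + 4
= 13 beats


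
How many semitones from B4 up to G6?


Working:
Absolute semitone position = octave×12 + chromatic position
B4: 4×12 + 11 = 59
G6: 6×12 + 7 = 79
Difference = 79 - 59 = 20
= 20 semitones


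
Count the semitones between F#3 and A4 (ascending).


Absolute semitone position = octave×12 + chromatic position
F#3: 3×12 + 6 = 42
A4: 4×12 + 9 = 57
Difference = 57 - 42 = 15
= 15 semitones


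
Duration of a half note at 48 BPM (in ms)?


Working:
One quarter-note beat = 60000 / BPM = 60000 / 48 ms
Half note = 2 × quarter note
Duration = 2 × 60000 / 48 = 120000 / 48
= 2500.0 ms


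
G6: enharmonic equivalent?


Enharmonic notes sound the same pitch but are spelled with different letter names
G and Abb name the same pitch class
= Abb6


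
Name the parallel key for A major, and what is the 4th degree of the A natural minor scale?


Solution.
Parallel keys share the same tonic but differ in mode
A major → parallel is A minor
A natural minor scale: A B C D E F G
= A minor; 4th degree = D


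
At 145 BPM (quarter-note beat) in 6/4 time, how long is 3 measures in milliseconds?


Reasoning:
Quarter-note beat duration = 60000 / 145 ms
Beats per measure (6/4) = 6
One measure = 6 × 60000 / 145 = 360000 / 145 ms
3 measures = 3 × 360000 / 145 = 1080000 / 145
= 7448.3 ms


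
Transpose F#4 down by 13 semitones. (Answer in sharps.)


F#4: chromatic position 6 in octave 4 → absolute = 4×12 + 6 = 54
Transpose down 13: 54 - 13 = 41
41 = 3×12 + 5 → F in octave 3
Result = F3


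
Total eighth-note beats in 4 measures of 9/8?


Step by step:
Time signature 9/8: the bottom number 8 means the eighth note gets one count
The top number 9 means 9 eighth-note beats per measure
Total = 9 × 4 measures
= 36 eighth-note beats


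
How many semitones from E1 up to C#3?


Let's work it out.
Absolute semitone position = octave×12 + chromatic position
E1: 1×12 + 4 = 16
C#3: 3×12 + 1 = 37
Difference = 37 - 16 = 21
= 21 semitones


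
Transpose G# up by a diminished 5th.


Solution.
diminished 5th: 5 letter names, 6 semitones
Letter: G + 4 → D
Pitch: G# + 6 semitones, spelled as a D → D
= D


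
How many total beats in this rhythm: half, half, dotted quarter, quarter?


Beat values:
  half = 2 beats
  half = 2 beats
  dotted quarter = 1.5 beats
  quarter = 1 beat
Sum = 2 + 2 + 1.5 + 1
= 6.5 beats


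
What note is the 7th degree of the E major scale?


Major scale pattern: W-W-H-W-W-W-H (2-2-1-2-2-2-1 semitones)
Starting from E:
  E + 2 semitones → F#
  F# + 2 semitones → G#
  G# + 1 semitone → A
  A + 2 semitones → B
  B + 2 semitones → C#
  C# + 2 semitones → D#
  D# + 1 semitone → E
Scale: E F# G# A B C# D#
Degree 7 = D#


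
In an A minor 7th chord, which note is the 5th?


Minor 7th chord = root + minor 3rd + perfect 5th + minor 7th
Seventh chords stack in thirds, so the letter names are A-C-E-G
Root: A
Minor 3rd above A: C
Perfect 5th above A: E
Minor 7th above A: G
The 5th = E


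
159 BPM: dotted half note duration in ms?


Let's work it out.
One quarter-note beat = 60000 / BPM = 60000 / 159 ms
Dotted half note = 3 × quarter note
Duration = 3 × 60000 / 159 = 180000 / 159
= 1132.1 ms


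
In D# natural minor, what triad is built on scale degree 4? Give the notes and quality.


Working:
D# natural minor scale: D# E# F# G# A# B C#
Diatonic triad on degree 4 stacks scale notes 4, 6, 1: G# B D#
G#→B = 3 semitones; G#→D# = 7 semitones → minor triad
= G# B D# (minor)


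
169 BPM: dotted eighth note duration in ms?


Solution.
One quarter-note beat = 60000 / BPM = 60000 / 169 ms
Dotted eighth note = 3/4 × quarter note
Duration = 3/4 × 60000 / 169 = 45000 / 169
= 266.3 ms


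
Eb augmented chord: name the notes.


Step by step:
Augmented triad = root + major 3rd (4 semitones) + augmented 5th (8 semitones)
A triad on Eb stacks thirds, so the chord tones use letter names E-G-B
Root: Eb
Major 3rd above Eb: G
Augmented 5th above Eb: B
Chord = Eb G B


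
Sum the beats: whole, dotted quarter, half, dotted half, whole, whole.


Solution.
Beat values:
  whole = 4 beats
  dotted quarter = 1.5 beats
  half = 2 beats
  dotted half = 3 beats
  whole = 4 beats
  whole = 4 beats
Sum = 4 + 1.5 + 2 + 3 + 4 + 4
= 18.5 beats


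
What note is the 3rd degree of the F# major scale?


Solution.
Major scale pattern: W-W-H-W-W-W-H (2-2-1-2-2-2-1 semitones)
Starting from F#:
  F# + 2 semitones → G#
  G# + 2 semitones → A#
  A# + 1 semitone → B
  B + 2 semitones → C#
  C# + 2 semitones → D#
  D# + 2 semitones → E#
  E# + 1 semitone → F#
Scale: F# G# A# B C# D# E#
Degree 3 = A#


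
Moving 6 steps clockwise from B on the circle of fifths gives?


Step by step:
Each clockwise step on the circle of fifths moves up a perfect 5th
From B: B → F#/Gb → Db → Ab → Eb → Bb → F
= F


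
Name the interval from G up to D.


Reasoning:
Letter names: G → D spans 5 letter names → a 5th
Semitones: G → D = 7 half-steps
A 5th of 7 semitones is a perfect 5th
= perfect 5th


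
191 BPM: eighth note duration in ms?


One quarter-note beat = 60000 / BPM = 60000 / 191 ms
Eighth note = 1/2 × quarter note
Duration = 1/2 × 60000 / 191 = 30000 / 191
= 157.1 ms


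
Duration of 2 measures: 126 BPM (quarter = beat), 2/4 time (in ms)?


Let's work it out.
Quarter-note beat duration = 60000 / 126 ms
Beats per measure (2/4) = 2
One measure = 2 × 60000 / 126 = 120000 / 126 ms
2 measures = 2 × 120000 / 126 = 240000 / 126
= 1904.8 ms


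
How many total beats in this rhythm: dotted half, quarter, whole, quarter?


Let's work it out.
Beat values:
  dotted half = 3 beats
  quarter = 1 beat
  whole = 4 beats
  quarter = 1 beat
Sum = 3 + 1 + 4 + 1
= 9 beats


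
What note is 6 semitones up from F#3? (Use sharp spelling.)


Step by step:
F#3: chromatic position 6 in octave 3 → absolute = 3×12 + 6 = 42
Transpose up 6: 42 + 6 = 48
48 = 4×12 + 0 → C in octave 4
Result = C4


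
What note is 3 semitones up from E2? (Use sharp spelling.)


Let's work it out.
E2: chromatic position 4 in octave 2 → absolute = 2×12 + 4 = 28
Transpose up 3: 28 + 3 = 31
31 = 2×12 + 7 → G in octave 2
Result = G2


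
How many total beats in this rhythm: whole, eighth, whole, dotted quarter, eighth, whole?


Let's work it out.
Beat values:
  whole = 4 beats
  eighth = 0.5 beats
  whole = 4 beats
  dotted quarter = 1.5 beats
  eighth = 0.5 beats
  whole = 4 beats
Sum = 4 + 0.5 + 4 + 1.5 + 0.5 + 4
= 14.5 beats


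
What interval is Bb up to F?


Solution.
Letter names: B → F spans 5 letter names → a 5th
Semitones: Bb → F = 7 half-steps
A 5th of 7 semitones is a perfect 5th
= perfect 5th


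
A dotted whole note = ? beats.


Let's work it out.
Base whole note = 4 beats
Dot 1 adds half the previous value: +2
One dotted whole = 4 + 2 = 6
= 6 beats


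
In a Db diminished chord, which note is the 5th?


Step by step:
Diminished triad = root + minor 3rd (3 semitones) + diminished 5th (6 semitones)
A triad on Db stacks thirds, so the chord tones use letter names D-F-A
Root: Db
Minor 3rd above Db: Fb
Diminished 5th above Db: Abb
The 5th = Abb


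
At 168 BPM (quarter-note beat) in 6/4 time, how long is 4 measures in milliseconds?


Step by step:
Quarter-note beat duration = 60000 / 168 ms
Beats per measure (6/4) = 6
One measure = 6 × 60000 / 168 = 360000 / 168 ms
4 measures = 4 × 360000 / 168 = 1440000 / 168
= 8571.4 ms


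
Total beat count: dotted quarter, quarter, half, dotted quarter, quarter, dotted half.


Beat values:
  dotted quarter = 1.5 beats
  quarter = 1 beat
  half = 2 beats
  dotted quarter = 1.5 beats
  quarter = 1 beat
  dotted half = 3 beats
Sum = 1.5 + 1 + 2 + 1.5 + 1 + 3
= 10 beats


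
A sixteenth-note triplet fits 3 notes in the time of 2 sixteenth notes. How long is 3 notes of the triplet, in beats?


Triplet: 3 notes occupy the space of 2 sixteenth notes
Space = 2 × 1/4 = 1/2 beats
Each triplet note = 1/2 / 3 = 1/6 beats
3 notes = 3 × 1/6 = 1/2
= 1/2 beats


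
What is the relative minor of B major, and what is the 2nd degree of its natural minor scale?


The relative minor shares the major's key signature and starts on its 6th degree
6th degree = a major 6th above the tonic; a major 6th above B is G#
→ relative minor of B major is G# minor
G# natural minor scale: G# A# B C# D# E F#
= G# minor; 2nd degree = A#


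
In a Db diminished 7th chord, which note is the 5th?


Step by step:
Diminished 7th chord = root + minor 3rd + diminished 5th + diminished 7th
Seventh chords stack in thirds, so the letter names are D-F-A-C
Root: Db
Minor 3rd above Db: Fb
Diminished 5th above Db: Abb
Diminished 7th above Db: Cbb
The 5th = Abb


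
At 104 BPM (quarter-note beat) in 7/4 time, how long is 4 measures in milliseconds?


Quarter-note beat duration = 60000 / 104 ms
Beats per measure (7/4) = 7
One measure = 7 × 60000 / 104 = 420000 / 104 ms
4 measures = 4 × 420000 / 104 = 1680000 / 104
= 16153.8 ms


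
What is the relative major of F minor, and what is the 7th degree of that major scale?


The relative major shares the key signature and is a minor 3rd above the minor tonic
A minor 3rd above F is Ab
→ relative major of F minor is Ab major
Ab major scale: Ab Bb C Db Eb F G
= Ab major; 7th degree = G


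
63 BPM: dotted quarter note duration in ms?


Let's work it out.
One quarter-note beat = 60000 / BPM = 60000 / 63 ms
Dotted quarter note = 3/2 × quarter note
Duration = 3/2 × 60000 / 63 = 90000 / 63
= 1428.6 ms


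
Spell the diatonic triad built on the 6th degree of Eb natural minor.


Eb natural minor scale: Eb F Gb Ab Bb Cb Db
Diatonic triad on degree 6 stacks scale notes 6, 1, 3: Cb Eb Gb
Cb→Eb = 4 semitones; Cb→Gb = 7 semitones → major triad
= Cb Eb Gb (major)


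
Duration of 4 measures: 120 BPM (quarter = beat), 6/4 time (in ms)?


Let's work it out.
Quarter-note beat duration = 60000 / 120 ms
Beats per measure (6/4) = 6
One measure = 6 × 60000 / 120 = 360000 / 120 ms
4 measures = 4 × 360000 / 120 = 1440000 / 120
= 12000.0 ms


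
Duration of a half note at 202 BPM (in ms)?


Reasoning:
One quarter-note beat = 60000 / BPM = 60000 / 202 ms
Half note = 2 × quarter note
Duration = 2 × 60000 / 202 = 120000 / 202
= 594.1 ms


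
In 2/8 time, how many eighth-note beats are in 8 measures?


Time signature 2/8: the bottom number 8 means the eighth note gets one count
The top number 2 means 2 eighth-note beats per measure
Total = 2 × 8 measures
= 16 eighth-note beats


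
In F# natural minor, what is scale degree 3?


Natural minor scale pattern: W-H-W-W-H-W-W (2-1-2-2-1-2-2 semitones)
Starting from F#:
  F# + 2 semitones → G#
  G# + 1 semitone → A
  A + 2 semitones → B
  B + 2 semitones → C#
  C# + 1 semitone → D
  D + 2 semitones → E
  E + 2 semitones → F#
Scale: F# G# A B C# D E
Degree 3 = A


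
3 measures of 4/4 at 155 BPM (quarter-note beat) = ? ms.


Step by step:
Quarter-note beat duration = 60000 / 155 ms
Beats per measure (4/4) = 4
One measure = 4 × 60000 / 155 = 240000 / 155 ms
3 measures = 3 × 240000 / 155 = 720000 / 155
= 4645.2 ms


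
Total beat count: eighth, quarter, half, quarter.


Step by step:
Beat values:
  eighth = 0.5 beats
  quarter = 1 beat
  half = 2 beats
  quarter = 1 beat
Sum = 0.5 + 1 + 2 + 1
= 4.5 beats


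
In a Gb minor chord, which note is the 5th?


Reasoning:
Minor triad = root + minor 3rd (3 semitones) + perfect 5th (7 semitones)
A triad on Gb stacks thirds, so the chord tones use letter names G-B-D
Root: Gb
Minor 3rd above Gb: Bbb
Perfect 5th above Gb: Db
The 5th = Db


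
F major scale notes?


Let's work it out.
Major scale pattern: W-W-H-W-W-W-H (2-2-1-2-2-2-1 semitones)
Starting from F:
  F + 2 semitones → G
  G + 2 semitones → A
  A + 1 semitone → Bb
  Bb + 2 semitones → C
  C + 2 semitones → D
  D + 2 semitones → E
  E + 1 semitone → F
Scale = F G A Bb C D E


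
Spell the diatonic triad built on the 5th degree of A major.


A major scale: A B C# D E F# G#
Diatonic triad on degree 5 stacks scale notes 5, 7, 2: E G# B
E→G# = 4 semitones; E→B = 7 semitones → major triad
= E G# B (major)


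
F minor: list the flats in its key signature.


Let's work it out.
Flat minor keys: A(0), D(1), G(2), C(3), F(4), Bb(5), Eb(6), Ab(7)
F minor has 4 flats
Order of flats: Bb Eb Ab Db Gb Cb Fb → first 4: Bb, Eb, Ab, Db
= Bb, Eb, Ab, Db


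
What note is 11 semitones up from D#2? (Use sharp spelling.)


D#2: chromatic position 3 in octave 2 → absolute = 2×12 + 3 = 27
Transpose up 11: 27 + 11 = 38
38 = 3×12 + 2 → D in octave 3
Result = D3


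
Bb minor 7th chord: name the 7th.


Solution.
Minor 7th chord = root + minor 3rd + perfect 5th + minor 7th
Seventh chords stack in thirds, so the letter names are B-D-F-A
Root: Bb
Minor 3rd above Bb: Db
Perfect 5th above Bb: F
Minor 7th above Bb: Ab
The 7th = Ab


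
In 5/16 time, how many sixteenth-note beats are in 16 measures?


Time signature 5/16: the bottom number 16 means the sixteenth note gets one count
The top number 5 means 5 sixteenth-note beats per measure
Total = 5 × 16 measures
= 80 sixteenth-note beats


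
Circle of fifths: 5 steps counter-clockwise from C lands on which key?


Reasoning:
Each counter-clockwise step moves down a perfect 5th (= up a perfect 4th)
From C: C → F → Bb → Eb → Ab → Db
= Db


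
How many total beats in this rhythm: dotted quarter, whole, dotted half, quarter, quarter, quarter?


Reasoning:
Beat values:
  dotted quarter = 1.5 beats
  whole = 4 beats
  dotted half = 3 beats
  quarter = 1 beat
  quarter = 1 beat
  quarter = 1 beat
Sum = 1.5 + 4 + 3 + 1 + 1 + 1
= 11.5 beats


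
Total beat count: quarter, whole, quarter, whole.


Beat values:
  quarter = 1 beat
  whole = 4 beats
  quarter = 1 beat
  whole = 4 beats
Sum = 1 + 4 + 1 + 4
= 10 beats


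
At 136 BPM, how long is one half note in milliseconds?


One quarter-note beat = 60000 / BPM = 60000 / 136 ms
Half note = 2 × quarter note
Duration = 2 × 60000 / 136 = 120000 / 136
= 882.4 ms


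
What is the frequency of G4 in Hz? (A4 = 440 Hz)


Step by step:
f = 440 × 2^(n/12) where n = semitones from A4
G4: -2 semitones from A4
f = 440 × 2^(-2/12)
f = 392.00 Hz


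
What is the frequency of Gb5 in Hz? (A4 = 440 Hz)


f = 440 × 2^(n/12) where n = semitones from A4
Gb5: 9 semitones from A4
f = 440 × 2^(9/12)
f = 739.99 Hz


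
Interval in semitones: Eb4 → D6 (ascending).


Solution.
Absolute semitone position = octave×12 + chromatic position
Eb4: 4×12 + 3 = 51
D6: 6×12 + 2 = 74
Difference = 74 - 51 = 23
= 23 semitones


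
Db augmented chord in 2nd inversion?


Solution.
Root position: Db F A
2nd inversion: move root and 3rd up an octave
Bass note: A
Notes (bottom to top) = A Db F


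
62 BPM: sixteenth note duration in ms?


Let's work it out.
One quarter-note beat = 60000 / BPM = 60000 / 62 ms
Sixteenth note = 1/4 × quarter note
Duration = 1/4 × 60000 / 62 = 15000 / 62
= 241.9 ms


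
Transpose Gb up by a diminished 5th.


diminished 5th: 5 letter names, 6 semitones
Letter: G + 4 → D
Pitch: Gb + 6 semitones, spelled as a D → Dbb
= Dbb


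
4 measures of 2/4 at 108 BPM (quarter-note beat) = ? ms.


Solution.
Quarter-note beat duration = 60000 / 108 ms
Beats per measure (2/4) = 2
One measure = 2 × 60000 / 108 = 120000 / 108 ms
4 measures = 4 × 120000 / 108 = 480000 / 108
= 4444.4 ms


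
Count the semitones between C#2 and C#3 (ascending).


Absolute semitone position = octave×12 + chromatic position
C#2: 2×12 + 1 = 25
C#3: 3×12 + 1 = 37
Difference = 37 - 25 = 12
= 12 semitones


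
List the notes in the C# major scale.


Major scale pattern: W-W-H-W-W-W-H (2-2-1-2-2-2-1 semitones)
Starting from C#:
  C# + 2 semitones → D#
  D# + 2 semitones → E#
  E# + 1 semitone → F#
  F# + 2 semitones → G#
  G# + 2 semitones → A#
  A# + 2 semitones → B#
  B# + 1 semitone → C#
Scale = C# D# E# F# G# A# B#


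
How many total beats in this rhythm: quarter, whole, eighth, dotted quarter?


Beat values:
  quarter = 1 beat
  whole = 4 beats
  eighth = 0.5 beats
  dotted quarter = 1.5 beats
Sum = 1 + 4 + 0.5 + 1.5
= 7 beats


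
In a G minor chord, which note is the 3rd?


Minor triad = root + minor 3rd (3 semitones) + perfect 5th (7 semitones)
A triad on G stacks thirds, so the chord tones use letter names G-B-D
Root: G
Minor 3rd above G: Bb
Perfect 5th above G: D
The 3rd = Bb


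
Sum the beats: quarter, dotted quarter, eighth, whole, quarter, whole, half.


Solution.
Beat values:
  quarter = 1 beat
  dotted quarter = 1.5 beats
  eighth = 0.5 beats
  whole = 4 beats
  quarter = 1 beat
  whole = 4 beats
  half = 2 beats
Sum = 1 + 1.5 + 0.5 + 4 + 1 + 4 + 2
= 14 beats


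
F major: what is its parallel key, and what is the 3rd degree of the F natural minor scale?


Working:
Parallel keys share the same tonic but differ in mode
F major → parallel is F minor
F natural minor scale: F G Ab Bb C Db Eb
= F minor; 3rd degree = Ab


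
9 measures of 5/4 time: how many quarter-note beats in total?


Let's work it out.
Time signature 5/4: the bottom number 4 means the quarter note gets one count
The top number 5 means 5 quarter-note beats per measure
Total = 5 × 9 measures
= 45 quarter-note beats


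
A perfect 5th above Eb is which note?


Step by step:
A 5th spans 5 letter names, so from E we land on B
A perfect 5th = 7 semitones above Eb
Spell B at that pitch: Bb
= Bb


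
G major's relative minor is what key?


Let's work it out.
The relative minor shares the major's key signature and starts on its 6th degree
6th degree = a major 6th above the tonic; a major 6th above G is E
→ relative minor of G major is E minor
= E minor


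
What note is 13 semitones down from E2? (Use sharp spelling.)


E2: chromatic position 4 in octave 2 → absolute = 2×12 + 4 = 28
Transpose down 13: 28 - 13 = 15
15 = 1×12 + 3 → D# in octave 1
Result = D#1


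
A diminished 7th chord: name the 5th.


Step by step:
Diminished 7th chord = root + minor 3rd + diminished 5th + diminished 7th
Seventh chords stack in thirds, so the letter names are A-C-E-G
Root: A
Minor 3rd above A: C
Diminished 5th above A: Eb
Diminished 7th above A: Gb
The 5th = Eb


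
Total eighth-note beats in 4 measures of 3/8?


Reasoning:
Time signature 3/8: the bottom number 8 means the eighth note gets one count
The top number 3 means 3 eighth-note beats per measure
Total = 3 × 4 measures
= 12 eighth-note beats


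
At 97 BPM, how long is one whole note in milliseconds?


Let's work it out.
One quarter-note beat = 60000 / BPM = 60000 / 97 ms
Whole note = 4 × quarter note
Duration = 4 × 60000 / 97 = 240000 / 97
= 2474.2 ms


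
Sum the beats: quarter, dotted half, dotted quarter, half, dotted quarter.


Solution.
Beat values:
  quarter = 1 beat
  dotted half = 3 beats
  dotted quarter = 1.5 beats
  half = 2 beats
  dotted quarter = 1.5 beats
Sum = 1 + 3 + 1.5 + 2 + 1.5
= 9 beats


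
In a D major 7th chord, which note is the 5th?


Step by step:
Major 7th chord = root + major 3rd + perfect 5th + major 7th
Seventh chords stack in thirds, so the letter names are D-F-A-C
Root: D
Major 3rd above D: F#
Perfect 5th above D: A
Major 7th above D: C#
The 5th = A


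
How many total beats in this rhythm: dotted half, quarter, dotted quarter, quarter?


Step by step:
Beat values:
  dotted half = 3 beats
  quarter = 1 beat
  dotted quarter = 1.5 beats
  quarter = 1 beat
Sum = 3 + 1 + 1.5 + 1
= 6.5 beats


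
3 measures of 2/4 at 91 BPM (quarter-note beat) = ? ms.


Quarter-note beat duration = 60000 / 91 ms
Beats per measure (2/4) = 2
One measure = 2 × 60000 / 91 = 120000 / 91 ms
3 measures = 3 × 120000 / 91 = 360000 / 91
= 3956.0 ms


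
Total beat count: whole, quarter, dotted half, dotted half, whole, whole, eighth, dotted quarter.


Solution.
Beat values:
  whole = 4 beats
  quarter = 1 beat
  dotted half = 3 beats
  dotted half = 3 beats
  whole = 4 beats
  whole = 4 beats
  eighth = 0.5 beats
  dotted quarter = 1.5 beats
Sum = 4 + 1 + 3 + 3 + 4 + 4 + 0.5 + 1.5
= 21 beats


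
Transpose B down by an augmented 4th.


augmented 4th: 4 letter names, 6 semitones
Letter: B - 3 → F
Pitch: B - 6 semitones, spelled as an F → F
= F


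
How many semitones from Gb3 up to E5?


Working:
Absolute semitone position = octave×12 + chromatic position
Gb3: 3×12 + 6 = 42
E5: 5×12 + 4 = 64
Difference = 64 - 42 = 22
= 22 semitones


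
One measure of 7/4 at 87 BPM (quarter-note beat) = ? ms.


Solution.
Quarter-note beat duration = 60000 / 87 ms
Beats per measure (7/4) = 7
One measure = 7 × 60000 / 87 = 420000 / 87 ms
= 4827.6 ms


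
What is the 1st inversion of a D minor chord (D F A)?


Step by step:
Root position: D F A
1st inversion: move root up an octave
Bass note: F
Notes (bottom to top) = F A D


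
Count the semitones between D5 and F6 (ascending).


Reasoning:
Absolute semitone position = octave×12 + chromatic position
D5: 5×12 + 2 = 62
F6: 6×12 + 5 = 77
Difference = 77 - 62 = 15
= 15 semitones


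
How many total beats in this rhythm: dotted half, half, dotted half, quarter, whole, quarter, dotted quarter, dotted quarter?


Beat values:
  dotted half = 3 beats
  half = 2 beats
  dotted half = 3 beats
  quarter = 1 beat
  whole = 4 beats
  quarter = 1 beat
  dotted quarter = 1.5 beats
  dotted quarter = 1.5 beats
Sum = 3 + 2 + 3 + 1 + 4 + 1 + 1.5 + 1.5
= 17 beats


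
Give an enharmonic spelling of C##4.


Let's work it out.
Enharmonic notes sound the same pitch but are spelled with different letter names
C## and D name the same pitch class
= D4


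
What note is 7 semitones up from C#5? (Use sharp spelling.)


C#5: chromatic position 1 in octave 5 → absolute = 5×12 + 1 = 61
Transpose up 7: 61 + 7 = 68
68 = 5×12 + 8 → G# in octave 5
Result = G#5


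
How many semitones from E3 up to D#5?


Absolute semitone position = octave×12 + chromatic position
E3: 3×12 + 4 = 40
D#5: 5×12 + 3 = 63
Difference = 63 - 40 = 23
= 23 semitones


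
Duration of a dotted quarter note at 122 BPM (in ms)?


Reasoning:
One quarter-note beat = 60000 / BPM = 60000 / 122 ms
Dotted quarter note = 3/2 × quarter note
Duration = 3/2 × 60000 / 122 = 90000 / 122
= 737.7 ms


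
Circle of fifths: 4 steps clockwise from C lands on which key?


Let's work it out.
Each clockwise step on the circle of fifths moves up a perfect 5th
From C: C → G → D → A → E
= E


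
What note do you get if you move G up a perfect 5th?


Step by step:
perfect 5th: 5 letter names, 7 semitones
Letter: G + 4 → D
Pitch: G + 7 semitones, spelled as a D → D
= D


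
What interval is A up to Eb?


Working:
Letter names: A → E spans 5 letter names → a 5th
Semitones: A → Eb = 6 half-steps
A 5th of 6 semitones is a diminished 5th
= diminished 5th


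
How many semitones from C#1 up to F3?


Absolute semitone position = octave×12 + chromatic position
C#1: 1×12 + 1 = 13
F3: 3×12 + 5 = 41
Difference = 41 - 13 = 28
= 28 semitones


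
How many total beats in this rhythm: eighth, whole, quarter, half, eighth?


Let's work it out.
Beat values:
  eighth = 0.5 beats
  whole = 4 beats
  quarter = 1 beat
  half = 2 beats
  eighth = 0.5 beats
Sum = 0.5 + 4 + 1 + 2 + 0.5
= 8 beats


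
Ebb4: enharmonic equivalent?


Reasoning:
Enharmonic notes sound the same pitch but are spelled with different letter names
Ebb and D name the same pitch class
= D4


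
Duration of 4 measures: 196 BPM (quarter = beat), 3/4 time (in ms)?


Quarter-note beat duration = 60000 / 196 ms
Beats per measure (3/4) = 3
One measure = 3 × 60000 / 196 = 180000 / 196 ms
4 measures = 4 × 180000 / 196 = 720000 / 196
= 3673.5 ms


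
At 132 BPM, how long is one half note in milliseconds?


Working:
One quarter-note beat = 60000 / BPM = 60000 / 132 ms
Half note = 2 × quarter note
Duration = 2 × 60000 / 132 = 120000 / 132
= 909.1 ms


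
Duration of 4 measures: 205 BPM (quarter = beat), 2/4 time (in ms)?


Quarter-note beat duration = 60000 / 205 ms
Beats per measure (2/4) = 2
One measure = 2 × 60000 / 205 = 120000 / 205 ms
4 measures = 4 × 120000 / 205 = 480000 / 205
= 2341.5 ms


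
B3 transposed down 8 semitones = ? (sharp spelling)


Step by step:
B3: chromatic position 11 in octave 3 → absolute = 3×12 + 11 = 47
Transpose down 8: 47 - 8 = 39
39 = 3×12 + 3 → D# in octave 3
Result = D#3


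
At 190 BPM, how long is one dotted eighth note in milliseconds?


One quarter-note beat = 60000 / BPM = 60000 / 190 ms
Dotted eighth note = 3/4 × quarter note
Duration = 3/4 × 60000 / 190 = 45000 / 190
= 236.8 ms


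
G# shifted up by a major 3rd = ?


Solution.
major 3rd: 3 letter names, 4 semitones
Letter: G + 2 → B
Pitch: G# + 4 semitones, spelled as a B → B#
= B#


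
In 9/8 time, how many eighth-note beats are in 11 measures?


Solution.
Time signature 9/8: the bottom number 8 means the eighth note gets one count
The top number 9 means 9 eighth-note beats per measure
Total = 9 × 11 measures
= 99 eighth-note beats


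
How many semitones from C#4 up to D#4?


Working:
Absolute semitone position = octave×12 + chromatic position
C#4: 4×12 + 1 = 49
D#4: 4×12 + 3 = 51
Difference = 51 - 49 = 2
= 2 semitones


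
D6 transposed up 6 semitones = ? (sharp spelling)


D6: chromatic position 2 in octave 6 → absolute = 6×12 + 2 = 74
Transpose up 6: 74 + 6 = 80
80 = 6×12 + 8 → G# in octave 6
Result = G#6


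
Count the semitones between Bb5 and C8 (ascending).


Working:
Absolute semitone position = octave×12 + chromatic position
Bb5: 5×12 + 10 = 70
C8: 8×12 + 0 = 96
Difference = 96 - 70 = 26
= 26 semitones


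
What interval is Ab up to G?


Step by step:
Letter names: A → G spans 7 letter names → a 7th
Semitones: Ab → G = 11 half-steps
A 7th of 11 semitones is a major 7th
= major 7th


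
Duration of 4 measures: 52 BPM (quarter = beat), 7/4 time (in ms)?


Working:
Quarter-note beat duration = 60000 / 52 ms
Beats per measure (7/4) = 7
One measure = 7 × 60000 / 52 = 420000 / 52 ms
4 measures = 4 × 420000 / 52 = 1680000 / 52
= 32307.7 ms


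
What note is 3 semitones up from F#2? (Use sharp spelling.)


Working:
F#2: chromatic position 6 in octave 2 → absolute = 2×12 + 6 = 30
Transpose up 3: 30 + 3 = 33
33 = 2×12 + 9 → A in octave 2
Result = A2


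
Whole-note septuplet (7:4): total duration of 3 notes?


Solution.
Septuplet: 7 notes occupy the space of 4 whole notes
Space = 4 × 4 = 16 beats
Each septuplet note = 16 / 7 = 16/7 beats
3 notes = 3 × 16/7 = 48/7
= 48/7 beats


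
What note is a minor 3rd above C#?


Step by step:
A 3rd spans 3 letter names, so from C we land on E
A minor 3rd = 3 semitones above C#
Spell E at that pitch: E
= E


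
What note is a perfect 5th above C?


A 5th spans 5 letter names, so from C we land on G
A perfect 5th = 7 semitones above C
Spell G at that pitch: G
= G


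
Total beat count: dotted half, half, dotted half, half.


Step by step:
Beat values:
  dotted half = 3 beats
  half = 2 beats
  dotted half = 3 beats
  half = 2 beats
Sum = 3 + 2 + 3 + 2
= 10 beats


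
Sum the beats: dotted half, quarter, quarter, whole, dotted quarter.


Beat values:
  dotted half = 3 beats
  quarter = 1 beat
  quarter = 1 beat
  whole = 4 beats
  dotted quarter = 1.5 beats
Sum = 3 + 1 + 1 + 4 + 1.5
= 10.5 beats


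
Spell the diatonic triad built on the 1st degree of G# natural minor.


Step by step:
G# natural minor scale: G# A# B C# D# E F#
Diatonic triad on degree 1 stacks scale notes 1, 3, 5: G# B D#
G#→B = 3 semitones; G#→D# = 7 semitones → minor triad
= G# B D# (minor)


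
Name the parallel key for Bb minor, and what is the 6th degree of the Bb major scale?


Let's work it out.
Parallel keys share the same tonic but differ in mode
Bb minor → parallel is Bb major
Bb major scale: Bb C D Eb F G A
= Bb major; 6th degree = G


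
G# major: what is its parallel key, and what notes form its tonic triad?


Working:
Parallel keys share the same tonic but differ in mode
G# major → parallel is G# minor
Tonic triad of G# minor = G# B D#
= G# minor; triad = G# B D#


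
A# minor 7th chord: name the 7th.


Solution.
Minor 7th chord = root + minor 3rd + perfect 5th + minor 7th
Seventh chords stack in thirds, so the letter names are A-C-E-G
Root: A#
Minor 3rd above A#: C#
Perfect 5th above A#: E#
Minor 7th above A#: G#
The 7th = G#


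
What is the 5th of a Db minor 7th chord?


Minor 7th chord = root + minor 3rd + perfect 5th + minor 7th
Seventh chords stack in thirds, so the letter names are D-F-A-C
Root: Db
Minor 3rd above Db: Fb
Perfect 5th above Db: Ab
Minor 7th above Db: Cb
The 5th = Ab


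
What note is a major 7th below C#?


Reasoning:
A 7th spans 7 letter names, so from C we land on D
A major 7th = 11 semitones below C#
Spell D at that pitch: D
= D


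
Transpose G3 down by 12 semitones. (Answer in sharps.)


G3: chromatic position 7 in octave 3 → absolute = 3×12 + 7 = 43
Transpose down 12: 43 - 12 = 31
31 = 2×12 + 7 → G in octave 2
Result = G2


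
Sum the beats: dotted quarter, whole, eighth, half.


Step by step:
Beat values:
  dotted quarter = 1.5 beats
  whole = 4 beats
  eighth = 0.5 beats
  half = 2 beats
Sum = 1.5 + 4 + 0.5 + 2
= 8 beats


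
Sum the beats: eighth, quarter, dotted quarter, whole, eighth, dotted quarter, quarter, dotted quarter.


Reasoning:
Beat values:
  eighth = 0.5 beats
  quarter = 1 beat
  dotted quarter = 1.5 beats
  whole = 4 beats
  eighth = 0.5 beats
  dotted quarter = 1.5 beats
  quarter = 1 beat
  dotted quarter = 1.5 beats
Sum = 0.5 + 1 + 1.5 + 4 + 0.5 + 1.5 + 1 + 1.5
= 11.5 beats


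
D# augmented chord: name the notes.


Working:
Augmented triad = root + major 3rd (4 semitones) + augmented 5th (8 semitones)
A triad on D# stacks thirds, so the chord tones use letter names D-F-A
Root: D#
Major 3rd above D#: F##
Augmented 5th above D#: A##
Chord = D# F## A##


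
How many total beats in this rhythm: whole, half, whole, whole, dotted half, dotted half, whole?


Beat values:
  whole = 4 beats
  half = 2 beats
  whole = 4 beats
  whole = 4 beats
  dotted half = 3 beats
  dotted half = 3 beats
  whole = 4 beats
Sum = 4 + 2 + 4 + 4 + 3 + 3 + 4
= 24 beats


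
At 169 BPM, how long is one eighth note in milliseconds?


One quarter-note beat = 60000 / BPM = 60000 / 169 ms
Eighth note = 1/2 × quarter note
Duration = 1/2 × 60000 / 169 = 30000 / 169
= 177.5 ms


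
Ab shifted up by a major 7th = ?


Step by step:
major 7th: 7 letter names, 11 semitones
Letter: A + 6 → G
Pitch: Ab + 11 semitones, spelled as a G → G
= G


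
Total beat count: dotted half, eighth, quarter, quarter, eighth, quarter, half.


Working:
Beat values:
  dotted half = 3 beats
  eighth = 0.5 beats
  quarter = 1 beat
  quarter = 1 beat
  eighth = 0.5 beats
  quarter = 1 beat
  half = 2 beats
Sum = 3 + 0.5 + 1 + 1 + 0.5 + 1 + 2
= 9 beats


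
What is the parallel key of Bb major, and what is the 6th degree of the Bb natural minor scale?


Working:
Parallel keys share the same tonic but differ in mode
Bb major → parallel is Bb minor
Bb natural minor scale: Bb C Db Eb F Gb Ab
= Bb minor; 6th degree = Gb


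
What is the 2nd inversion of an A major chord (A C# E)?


Working:
Root position: A C# E
2nd inversion: move root and 3rd up an octave
Bass note: E
Notes (bottom to top) = E A C#


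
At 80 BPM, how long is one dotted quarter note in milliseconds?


Step by step:
One quarter-note beat = 60000 / BPM = 60000 / 80 ms
Dotted quarter note = 3/2 × quarter note
Duration = 3/2 × 60000 / 80 = 90000 / 80
= 1125.0 ms


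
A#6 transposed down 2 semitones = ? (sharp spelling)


A#6: chromatic position 10 in octave 6 → absolute = 6×12 + 10 = 82
Transpose down 2: 82 - 2 = 80
80 = 6×12 + 8 → G# in octave 6
Result = G#6


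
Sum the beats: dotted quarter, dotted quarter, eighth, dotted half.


Beat values:
  dotted quarter = 1.5 beats
  dotted quarter = 1.5 beats
  eighth = 0.5 beats
  dotted half = 3 beats
Sum = 1.5 + 1.5 + 0.5 + 3
= 6.5 beats


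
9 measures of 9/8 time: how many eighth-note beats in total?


Working:
Time signature 9/8: the bottom number 8 means the eighth note gets one count
The top number 9 means 9 eighth-note beats per measure
Total = 9 × 9 measures
= 81 eighth-note beats


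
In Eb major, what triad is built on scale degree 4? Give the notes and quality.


Reasoning:
Eb major scale: Eb F G Ab Bb C D
Diatonic triad on degree 4 stacks scale notes 4, 6, 1: Ab C Eb
Ab→C = 4 semitones; Ab→Eb = 7 semitones → major triad
= Ab C Eb (major)
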